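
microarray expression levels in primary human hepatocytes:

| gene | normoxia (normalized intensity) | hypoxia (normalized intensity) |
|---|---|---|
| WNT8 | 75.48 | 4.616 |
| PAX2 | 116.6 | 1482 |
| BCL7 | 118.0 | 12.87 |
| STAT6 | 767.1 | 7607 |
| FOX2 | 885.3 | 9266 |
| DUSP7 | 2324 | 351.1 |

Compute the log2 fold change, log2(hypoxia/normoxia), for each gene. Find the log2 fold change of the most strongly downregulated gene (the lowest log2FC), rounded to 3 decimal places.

log2(4.616/75.48) = -4.031  (WNT8)
log2(1482/116.6) = 3.668  (PAX2)
log2(12.87/118.0) = -3.197  (BCL7)
log2(7607/767.1) = 3.310  (STAT6)
log2(9266/885.3) = 3.388  (FOX2)
log2(351.1/2324) = -2.727  (DUSP7)
WNT8 is most strongly downregulated.

-4.031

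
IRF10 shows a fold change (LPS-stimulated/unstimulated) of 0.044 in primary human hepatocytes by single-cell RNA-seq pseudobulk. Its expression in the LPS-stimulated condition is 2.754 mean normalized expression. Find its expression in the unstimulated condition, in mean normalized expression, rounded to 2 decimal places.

unstimulated expression = 2.754 / 0.044 = 62.59

62.59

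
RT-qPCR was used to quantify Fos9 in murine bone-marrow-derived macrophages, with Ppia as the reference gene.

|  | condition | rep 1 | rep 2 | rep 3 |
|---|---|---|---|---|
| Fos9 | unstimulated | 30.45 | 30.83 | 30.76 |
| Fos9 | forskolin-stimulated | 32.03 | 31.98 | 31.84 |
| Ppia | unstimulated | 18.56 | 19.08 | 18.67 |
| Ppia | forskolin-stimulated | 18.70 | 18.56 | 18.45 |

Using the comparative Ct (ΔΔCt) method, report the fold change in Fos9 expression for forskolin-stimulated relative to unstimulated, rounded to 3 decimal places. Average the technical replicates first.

Mean Ct: Fos9 unstimulated 30.680; Fos9 forskolin-stimulated 31.950; Ppia unstimulated 18.770; Ppia forskolin-stimulated 18.570
ΔCt(unstimulated) = 30.680 − 18.770 = 11.910
ΔCt(forskolin-stimulated) = 31.950 − 18.570 = 13.380
ΔΔCt = 13.380 − 11.910 = 1.470
Fold change = 2^(−1.470) = 0.3610

0.361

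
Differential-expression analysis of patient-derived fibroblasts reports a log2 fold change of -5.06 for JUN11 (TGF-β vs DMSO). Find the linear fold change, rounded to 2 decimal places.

0.03

Fold change = 2^(-5.06) = 0.030
That is, JUN11 drops to 3.0% of the DMSO level.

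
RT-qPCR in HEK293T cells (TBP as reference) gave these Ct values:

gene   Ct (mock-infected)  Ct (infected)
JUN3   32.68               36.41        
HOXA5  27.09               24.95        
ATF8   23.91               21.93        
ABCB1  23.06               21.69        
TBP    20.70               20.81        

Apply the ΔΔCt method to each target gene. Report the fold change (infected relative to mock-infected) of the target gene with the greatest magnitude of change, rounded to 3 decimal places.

JUN3: ΔΔCt = (36.41−20.81) − (32.68−20.70) = 15.60 − 11.98 = 3.62; fold change = 2^-3.62 = 0.081
HOXA5: ΔΔCt = (24.95−20.81) − (27.09−20.70) = 4.14 − 6.39 = -2.25; fold change = 2^2.25 = 4.757
ATF8: ΔΔCt = (21.93−20.81) − (23.91−20.70) = 1.12 − 3.21 = -2.09; fold change = 2^2.09 = 4.257
ABCB1: ΔΔCt = (21.69−20.81) − (23.06−20.70) = 0.88 − 2.36 = -1.48; fold change = 2^1.48 = 2.789
JUN3 has the largest |ΔΔCt| = 3.62.

0.081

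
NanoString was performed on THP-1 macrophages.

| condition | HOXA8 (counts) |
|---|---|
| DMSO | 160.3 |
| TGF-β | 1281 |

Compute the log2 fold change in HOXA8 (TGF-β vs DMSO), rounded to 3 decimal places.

Fold change = 1281 / 160.3 = 7.9913
log2(7.9913) = 2.9984

2.998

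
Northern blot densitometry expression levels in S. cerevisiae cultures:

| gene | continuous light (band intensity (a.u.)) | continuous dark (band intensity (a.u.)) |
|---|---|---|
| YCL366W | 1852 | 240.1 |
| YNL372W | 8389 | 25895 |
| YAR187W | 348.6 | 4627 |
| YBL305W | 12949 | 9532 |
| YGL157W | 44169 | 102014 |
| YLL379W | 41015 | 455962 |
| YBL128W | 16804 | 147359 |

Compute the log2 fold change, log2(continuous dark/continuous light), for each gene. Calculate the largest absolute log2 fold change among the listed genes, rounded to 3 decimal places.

3.730

log2(240.1/1852) = -2.947  (YCL366W)
log2(25895/8389) = 1.626  (YNL372W)
log2(4627/348.6) = 3.730  (YAR187W)
log2(9532/12949) = -0.442  (YBL305W)
log2(102014/44169) = 1.208  (YGL157W)
log2(455962/41015) = 3.475  (YLL379W)
log2(147359/16804) = 3.132  (YBL128W)
The largest magnitude belongs to YAR187W.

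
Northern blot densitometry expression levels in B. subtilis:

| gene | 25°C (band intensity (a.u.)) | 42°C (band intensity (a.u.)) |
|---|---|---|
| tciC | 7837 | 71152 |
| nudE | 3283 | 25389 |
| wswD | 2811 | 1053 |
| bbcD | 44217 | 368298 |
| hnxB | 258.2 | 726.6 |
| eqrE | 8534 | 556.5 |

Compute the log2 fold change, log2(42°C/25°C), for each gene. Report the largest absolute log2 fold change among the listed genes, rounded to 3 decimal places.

3.939

log2(71152/7837) = 3.183  (tciC)
log2(25389/3283) = 2.951  (nudE)
log2(1053/2811) = -1.417  (wswD)
log2(368298/44217) = 3.058  (bbcD)
log2(726.6/258.2) = 1.493  (hnxB)
log2(556.5/8534) = -3.939  (eqrE)
The largest magnitude belongs to eqrE.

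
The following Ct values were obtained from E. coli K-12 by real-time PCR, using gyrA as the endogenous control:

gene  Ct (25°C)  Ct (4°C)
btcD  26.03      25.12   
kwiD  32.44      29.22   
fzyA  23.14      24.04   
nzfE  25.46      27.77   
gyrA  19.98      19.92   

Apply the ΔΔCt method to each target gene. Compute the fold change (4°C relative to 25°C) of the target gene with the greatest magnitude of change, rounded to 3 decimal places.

8.938

btcD: ΔΔCt = (25.12−19.92) − (26.03−19.98) = 5.20 − 6.05 = -0.85; fold change = 2^0.85 = 1.803
kwiD: ΔΔCt = (29.22−19.92) − (32.44−19.98) = 9.30 − 12.46 = -3.16; fold change = 2^3.16 = 8.938
fzyA: ΔΔCt = (24.04−19.92) − (23.14−19.98) = 4.12 − 3.16 = 0.96; fold change = 2^-0.96 = 0.514
nzfE: ΔΔCt = (27.77−19.92) − (25.46−19.98) = 7.85 − 5.48 = 2.37; fold change = 2^-2.37 = 0.193
kwiD has the largest |ΔΔCt| = 3.16.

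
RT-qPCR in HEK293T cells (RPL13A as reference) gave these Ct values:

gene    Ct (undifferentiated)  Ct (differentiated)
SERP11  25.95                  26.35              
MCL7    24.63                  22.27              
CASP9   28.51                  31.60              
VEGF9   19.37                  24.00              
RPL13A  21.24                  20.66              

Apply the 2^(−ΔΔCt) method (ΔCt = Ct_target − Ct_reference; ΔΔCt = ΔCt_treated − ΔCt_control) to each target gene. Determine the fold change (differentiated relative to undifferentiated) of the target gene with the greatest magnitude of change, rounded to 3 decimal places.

SERP11: ΔΔCt = (26.35−20.66) − (25.95−21.24) = 5.69 − 4.71 = 0.98; fold change = 2^-0.98 = 0.507
MCL7: ΔΔCt = (22.27−20.66) − (24.63−21.24) = 1.61 − 3.39 = -1.78; fold change = 2^1.78 = 3.434
CASP9: ΔΔCt = (31.60−20.66) − (28.51−21.24) = 10.94 − 7.27 = 3.67; fold change = 2^-3.67 = 0.079
VEGF9: ΔΔCt = (24.00−20.66) − (19.37−21.24) = 3.34 − (-1.87) = 5.21; fold change = 2^-5.21 = 0.027
VEGF9 has the largest |ΔΔCt| = 5.21.

0.027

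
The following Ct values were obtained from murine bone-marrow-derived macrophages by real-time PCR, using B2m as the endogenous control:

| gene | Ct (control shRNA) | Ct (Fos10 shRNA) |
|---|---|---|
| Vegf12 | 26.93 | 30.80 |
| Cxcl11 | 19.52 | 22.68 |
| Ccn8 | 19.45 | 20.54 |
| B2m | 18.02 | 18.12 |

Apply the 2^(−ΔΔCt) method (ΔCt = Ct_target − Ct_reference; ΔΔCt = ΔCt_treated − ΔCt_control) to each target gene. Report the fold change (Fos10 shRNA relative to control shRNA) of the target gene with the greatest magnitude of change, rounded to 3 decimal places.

Vegf12: ΔΔCt = (30.80−18.12) − (26.93−18.02) = 12.68 − 8.91 = 3.77; fold change = 2^-3.77 = 0.073
Cxcl11: ΔΔCt = (22.68−18.12) − (19.52−18.02) = 4.56 − 1.50 = 3.06; fold change = 2^-3.06 = 0.120
Ccn8: ΔΔCt = (20.54−18.12) − (19.45−18.02) = 2.42 − 1.43 = 0.99; fold change = 2^-0.99 = 0.503
Vegf12 has the largest |ΔΔCt| = 3.77.

0.073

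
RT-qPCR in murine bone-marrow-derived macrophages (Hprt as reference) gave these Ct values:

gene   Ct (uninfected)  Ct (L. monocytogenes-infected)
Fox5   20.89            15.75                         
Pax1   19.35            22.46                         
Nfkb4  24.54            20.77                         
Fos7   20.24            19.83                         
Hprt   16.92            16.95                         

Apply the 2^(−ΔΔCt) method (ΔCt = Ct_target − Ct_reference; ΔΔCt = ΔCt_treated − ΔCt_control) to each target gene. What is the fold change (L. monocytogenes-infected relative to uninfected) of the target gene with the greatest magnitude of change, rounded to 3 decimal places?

36.002

Fox5: ΔΔCt = (15.75−16.95) − (20.89−16.92) = -1.20 − 3.97 = -5.17; fold change = 2^5.17 = 36.002
Pax1: ΔΔCt = (22.46−16.95) − (19.35−16.92) = 5.51 − 2.43 = 3.08; fold change = 2^-3.08 = 0.118
Nfkb4: ΔΔCt = (20.77−16.95) − (24.54−16.92) = 3.82 − 7.62 = -3.80; fold change = 2^3.80 = 13.929
Fos7: ΔΔCt = (19.83−16.95) − (20.24−16.92) = 2.88 − 3.32 = -0.44; fold change = 2^0.44 = 1.357
Fox5 has the largest |ΔΔCt| = 5.17.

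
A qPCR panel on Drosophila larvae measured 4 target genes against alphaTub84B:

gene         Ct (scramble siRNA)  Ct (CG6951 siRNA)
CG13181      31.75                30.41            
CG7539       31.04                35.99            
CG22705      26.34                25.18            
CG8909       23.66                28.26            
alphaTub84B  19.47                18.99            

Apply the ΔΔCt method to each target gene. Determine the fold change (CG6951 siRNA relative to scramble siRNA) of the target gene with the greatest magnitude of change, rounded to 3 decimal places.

CG13181: ΔΔCt = (30.41−18.99) − (31.75−19.47) = 11.42 − 12.28 = -0.86; fold change = 2^0.86 = 1.815
CG7539: ΔΔCt = (35.99−18.99) − (31.04−19.47) = 17.00 − 11.57 = 5.43; fold change = 2^-5.43 = 0.023
CG22705: ΔΔCt = (25.18−18.99) − (26.34−19.47) = 6.19 − 6.87 = -0.68; fold change = 2^0.68 = 1.602
CG8909: ΔΔCt = (28.26−18.99) − (23.66−19.47) = 9.27 − 4.19 = 5.08; fold change = 2^-5.08 = 0.030
CG7539 has the largest |ΔΔCt| = 5.43.

0.023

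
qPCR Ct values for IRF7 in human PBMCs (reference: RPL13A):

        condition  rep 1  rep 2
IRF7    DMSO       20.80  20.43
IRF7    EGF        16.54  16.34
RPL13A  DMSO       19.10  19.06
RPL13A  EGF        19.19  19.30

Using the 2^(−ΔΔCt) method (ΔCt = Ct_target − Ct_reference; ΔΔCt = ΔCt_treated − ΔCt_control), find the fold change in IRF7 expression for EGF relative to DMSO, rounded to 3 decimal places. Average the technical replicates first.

Mean Ct: IRF7 DMSO 20.615; IRF7 EGF 16.440; RPL13A DMSO 19.080; RPL13A EGF 19.245
ΔCt(DMSO) = 20.615 − 19.080 = 1.535
ΔCt(EGF) = 16.440 − 19.245 = -2.805
ΔΔCt = -2.805 − 1.535 = -4.340
Fold change = 2^(−(-4.340)) = 2^4.340 = 20.2521

20.252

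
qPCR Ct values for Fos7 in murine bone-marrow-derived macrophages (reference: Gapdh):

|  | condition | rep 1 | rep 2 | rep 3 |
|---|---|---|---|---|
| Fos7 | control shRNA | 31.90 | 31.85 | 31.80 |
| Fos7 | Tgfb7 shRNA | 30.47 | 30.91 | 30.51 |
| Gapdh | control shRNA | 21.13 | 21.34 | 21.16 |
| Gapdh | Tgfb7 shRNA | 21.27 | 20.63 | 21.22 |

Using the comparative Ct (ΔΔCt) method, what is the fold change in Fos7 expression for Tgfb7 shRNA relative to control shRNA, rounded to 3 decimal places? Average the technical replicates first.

Mean Ct: Fos7 control shRNA 31.850; Fos7 Tgfb7 shRNA 30.630; Gapdh control shRNA 21.210; Gapdh Tgfb7 shRNA 21.040
ΔCt(control shRNA) = 31.850 − 21.210 = 10.640
ΔCt(Tgfb7 shRNA) = 30.630 − 21.040 = 9.590
ΔΔCt = 9.590 − 10.640 = -1.050
Fold change = 2^(−(-1.050)) = 2^1.050 = 2.0705

2.071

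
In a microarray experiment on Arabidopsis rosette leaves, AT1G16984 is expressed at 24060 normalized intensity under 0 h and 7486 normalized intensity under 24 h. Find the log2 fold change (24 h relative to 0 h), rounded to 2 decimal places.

-1.68

Fold change = 7486 / 24060 = 0.3111
log2(0.3111) = -1.684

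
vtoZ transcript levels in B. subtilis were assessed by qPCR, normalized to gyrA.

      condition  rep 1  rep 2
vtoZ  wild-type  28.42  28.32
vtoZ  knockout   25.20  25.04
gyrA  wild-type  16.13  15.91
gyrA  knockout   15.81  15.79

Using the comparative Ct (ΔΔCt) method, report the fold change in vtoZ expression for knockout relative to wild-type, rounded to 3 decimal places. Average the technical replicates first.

Mean Ct: vtoZ wild-type 28.370; vtoZ knockout 25.120; gyrA wild-type 16.020; gyrA knockout 15.800
ΔCt(wild-type) = 28.370 − 16.020 = 12.350
ΔCt(knockout) = 25.120 − 15.800 = 9.320
ΔΔCt = 9.320 − 12.350 = -3.030
Fold change = 2^(−(-3.030)) = 2^3.030 = 8.1681

8.168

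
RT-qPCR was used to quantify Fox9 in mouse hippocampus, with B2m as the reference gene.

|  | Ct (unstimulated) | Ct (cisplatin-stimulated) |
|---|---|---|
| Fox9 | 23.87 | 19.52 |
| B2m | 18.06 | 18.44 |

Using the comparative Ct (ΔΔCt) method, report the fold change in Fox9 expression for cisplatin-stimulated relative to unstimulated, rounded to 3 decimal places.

ΔCt(unstimulated) = 23.870 − 18.060 = 5.810
ΔCt(cisplatin-stimulated) = 19.520 − 18.440 = 1.080
ΔΔCt = 1.080 − 5.810 = -4.730
Fold change = 2^(−(-4.730)) = 2^4.730 = 26.5382

26.538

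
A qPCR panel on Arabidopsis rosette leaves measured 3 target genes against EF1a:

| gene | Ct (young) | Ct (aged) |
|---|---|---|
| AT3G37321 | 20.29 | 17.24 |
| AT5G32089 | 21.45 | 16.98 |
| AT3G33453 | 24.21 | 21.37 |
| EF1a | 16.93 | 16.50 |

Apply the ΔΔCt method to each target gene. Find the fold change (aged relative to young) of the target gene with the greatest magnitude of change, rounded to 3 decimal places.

16.450

AT3G37321: ΔΔCt = (17.24−16.50) − (20.29−16.93) = 0.74 − 3.36 = -2.62; fold change = 2^2.62 = 6.148
AT5G32089: ΔΔCt = (16.98−16.50) − (21.45−16.93) = 0.48 − 4.52 = -4.04; fold change = 2^4.04 = 16.450
AT3G33453: ΔΔCt = (21.37−16.50) − (24.21−16.93) = 4.87 − 7.28 = -2.41; fold change = 2^2.41 = 5.315
AT5G32089 has the largest |ΔΔCt| = 4.04.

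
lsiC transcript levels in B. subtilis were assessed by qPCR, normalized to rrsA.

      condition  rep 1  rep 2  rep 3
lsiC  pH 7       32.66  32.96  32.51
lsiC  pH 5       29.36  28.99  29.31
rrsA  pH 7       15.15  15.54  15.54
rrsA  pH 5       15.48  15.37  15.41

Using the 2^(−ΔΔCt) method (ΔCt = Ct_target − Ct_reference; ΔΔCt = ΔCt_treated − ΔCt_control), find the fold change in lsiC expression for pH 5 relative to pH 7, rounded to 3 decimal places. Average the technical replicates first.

Mean Ct: lsiC pH 7 32.710; lsiC pH 5 29.220; rrsA pH 7 15.410; rrsA pH 5 15.420
ΔCt(pH 7) = 32.710 − 15.410 = 17.300
ΔCt(pH 5) = 29.220 − 15.420 = 13.800
ΔΔCt = 13.800 − 17.300 = -3.500
Fold change = 2^(−(-3.500)) = 2^3.500 = 11.3137

11.314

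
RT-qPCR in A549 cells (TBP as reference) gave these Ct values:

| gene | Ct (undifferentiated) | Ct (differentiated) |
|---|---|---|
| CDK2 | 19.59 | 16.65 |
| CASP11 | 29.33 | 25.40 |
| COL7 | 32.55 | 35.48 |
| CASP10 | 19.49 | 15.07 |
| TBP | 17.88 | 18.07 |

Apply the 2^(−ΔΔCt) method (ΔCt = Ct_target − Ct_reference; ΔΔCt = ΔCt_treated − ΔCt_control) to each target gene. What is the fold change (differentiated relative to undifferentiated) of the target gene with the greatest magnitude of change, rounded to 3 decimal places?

CDK2: ΔΔCt = (16.65−18.07) − (19.59−17.88) = -1.42 − 1.71 = -3.13; fold change = 2^3.13 = 8.754
CASP11: ΔΔCt = (25.40−18.07) − (29.33−17.88) = 7.33 − 11.45 = -4.12; fold change = 2^4.12 = 17.388
COL7: ΔΔCt = (35.48−18.07) − (32.55−17.88) = 17.41 − 14.67 = 2.74; fold change = 2^-2.74 = 0.150
CASP10: ΔΔCt = (15.07−18.07) − (19.49−17.88) = -3.00 − 1.61 = -4.61; fold change = 2^4.61 = 24.420
CASP10 has the largest |ΔΔCt| = 4.61.

24.420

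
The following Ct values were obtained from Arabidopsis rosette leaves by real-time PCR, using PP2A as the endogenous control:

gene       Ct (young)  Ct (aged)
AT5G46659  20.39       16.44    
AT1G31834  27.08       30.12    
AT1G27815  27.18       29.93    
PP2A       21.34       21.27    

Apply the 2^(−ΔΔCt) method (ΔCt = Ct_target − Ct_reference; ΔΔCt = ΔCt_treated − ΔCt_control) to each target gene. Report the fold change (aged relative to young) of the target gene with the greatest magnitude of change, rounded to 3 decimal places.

AT5G46659: ΔΔCt = (16.44−21.27) − (20.39−21.34) = -4.83 − (-0.95) = -3.88; fold change = 2^3.88 = 14.723
AT1G31834: ΔΔCt = (30.12−21.27) − (27.08−21.34) = 8.85 − 5.74 = 3.11; fold change = 2^-3.11 = 0.116
AT1G27815: ΔΔCt = (29.93−21.27) − (27.18−21.34) = 8.66 − 5.84 = 2.82; fold change = 2^-2.82 = 0.142
AT5G46659 has the largest |ΔΔCt| = 3.88.

14.723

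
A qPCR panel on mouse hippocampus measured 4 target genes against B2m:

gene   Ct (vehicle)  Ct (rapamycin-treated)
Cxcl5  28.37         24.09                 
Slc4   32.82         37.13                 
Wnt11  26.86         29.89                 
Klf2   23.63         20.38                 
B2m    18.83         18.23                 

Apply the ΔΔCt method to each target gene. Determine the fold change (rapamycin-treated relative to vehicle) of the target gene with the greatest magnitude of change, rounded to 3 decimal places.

Cxcl5: ΔΔCt = (24.09−18.23) − (28.37−18.83) = 5.86 − 9.54 = -3.68; fold change = 2^3.68 = 12.817
Slc4: ΔΔCt = (37.13−18.23) − (32.82−18.83) = 18.90 − 13.99 = 4.91; fold change = 2^-4.91 = 0.033
Wnt11: ΔΔCt = (29.89−18.23) − (26.86−18.83) = 11.66 − 8.03 = 3.63; fold change = 2^-3.63 = 0.081
Klf2: ΔΔCt = (20.38−18.23) − (23.63−18.83) = 2.15 − 4.80 = -2.65; fold change = 2^2.65 = 6.277
Slc4 has the largest |ΔΔCt| = 4.91.

0.033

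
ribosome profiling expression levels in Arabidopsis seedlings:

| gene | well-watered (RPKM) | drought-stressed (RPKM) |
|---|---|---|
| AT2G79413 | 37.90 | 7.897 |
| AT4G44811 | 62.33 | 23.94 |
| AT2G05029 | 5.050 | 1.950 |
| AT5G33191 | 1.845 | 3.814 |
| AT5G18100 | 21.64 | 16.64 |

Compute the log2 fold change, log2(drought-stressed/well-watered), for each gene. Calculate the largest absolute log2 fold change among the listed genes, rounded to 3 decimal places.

log2(7.897/37.90) = -2.263  (AT2G79413)
log2(23.94/62.33) = -1.381  (AT4G44811)
log2(1.950/5.050) = -1.373  (AT2G05029)
log2(3.814/1.845) = 1.048  (AT5G33191)
log2(16.64/21.64) = -0.379  (AT5G18100)
The largest magnitude belongs to AT2G79413.

2.263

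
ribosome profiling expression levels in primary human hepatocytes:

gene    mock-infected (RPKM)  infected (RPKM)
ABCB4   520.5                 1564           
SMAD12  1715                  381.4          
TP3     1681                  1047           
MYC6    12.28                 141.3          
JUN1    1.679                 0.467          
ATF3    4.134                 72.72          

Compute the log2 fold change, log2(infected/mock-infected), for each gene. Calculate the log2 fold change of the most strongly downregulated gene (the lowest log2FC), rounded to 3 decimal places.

log2(1564/520.5) = 1.587  (ABCB4)
log2(381.4/1715) = -2.169  (SMAD12)
log2(1047/1681) = -0.683  (TP3)
log2(141.3/12.28) = 3.524  (MYC6)
log2(0.467/1.679) = -1.846  (JUN1)
log2(72.72/4.134) = 4.137  (ATF3)
SMAD12 is most strongly downregulated.

-2.169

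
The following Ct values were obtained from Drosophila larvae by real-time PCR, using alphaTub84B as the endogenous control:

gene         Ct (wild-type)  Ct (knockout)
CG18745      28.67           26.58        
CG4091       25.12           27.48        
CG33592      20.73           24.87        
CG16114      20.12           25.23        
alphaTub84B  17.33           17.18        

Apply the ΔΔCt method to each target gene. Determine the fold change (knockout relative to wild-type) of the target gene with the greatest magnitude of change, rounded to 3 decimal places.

CG18745: ΔΔCt = (26.58−17.18) − (28.67−17.33) = 9.40 − 11.34 = -1.94; fold change = 2^1.94 = 3.837
CG4091: ΔΔCt = (27.48−17.18) − (25.12−17.33) = 10.30 − 7.79 = 2.51; fold change = 2^-2.51 = 0.176
CG33592: ΔΔCt = (24.87−17.18) − (20.73−17.33) = 7.69 − 3.40 = 4.29; fold change = 2^-4.29 = 0.051
CG16114: ΔΔCt = (25.23−17.18) − (20.12−17.33) = 8.05 − 2.79 = 5.26; fold change = 2^-5.26 = 0.026
CG16114 has the largest |ΔΔCt| = 5.26.

0.026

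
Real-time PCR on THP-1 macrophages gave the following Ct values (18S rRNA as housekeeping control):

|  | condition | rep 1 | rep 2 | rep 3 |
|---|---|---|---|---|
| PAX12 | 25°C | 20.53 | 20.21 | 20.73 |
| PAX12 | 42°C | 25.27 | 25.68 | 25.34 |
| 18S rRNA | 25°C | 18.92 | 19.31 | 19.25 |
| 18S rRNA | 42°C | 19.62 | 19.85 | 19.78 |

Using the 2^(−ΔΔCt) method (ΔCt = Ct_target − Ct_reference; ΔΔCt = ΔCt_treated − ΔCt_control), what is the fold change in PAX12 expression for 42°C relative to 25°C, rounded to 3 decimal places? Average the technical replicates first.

Mean Ct: PAX12 25°C 20.490; PAX12 42°C 25.430; 18S rRNA 25°C 19.160; 18S rRNA 42°C 19.750
ΔCt(25°C) = 20.490 − 19.160 = 1.330
ΔCt(42°C) = 25.430 − 19.750 = 5.680
ΔΔCt = 5.680 − 1.330 = 4.350
Fold change = 2^(−4.350) = 0.0490

0.049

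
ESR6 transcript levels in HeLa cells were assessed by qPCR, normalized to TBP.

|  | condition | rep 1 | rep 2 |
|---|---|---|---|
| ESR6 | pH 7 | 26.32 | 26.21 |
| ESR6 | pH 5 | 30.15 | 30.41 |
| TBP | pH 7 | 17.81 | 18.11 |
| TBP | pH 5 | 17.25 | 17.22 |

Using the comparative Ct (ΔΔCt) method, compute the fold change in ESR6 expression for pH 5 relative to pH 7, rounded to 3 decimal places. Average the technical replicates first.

Mean Ct: ESR6 pH 7 26.265; ESR6 pH 5 30.280; TBP pH 7 17.960; TBP pH 5 17.235
ΔCt(pH 7) = 26.265 − 17.960 = 8.305
ΔCt(pH 5) = 30.280 − 17.235 = 13.045
ΔΔCt = 13.045 − 8.305 = 4.740
Fold change = 2^(−4.740) = 0.0374

0.037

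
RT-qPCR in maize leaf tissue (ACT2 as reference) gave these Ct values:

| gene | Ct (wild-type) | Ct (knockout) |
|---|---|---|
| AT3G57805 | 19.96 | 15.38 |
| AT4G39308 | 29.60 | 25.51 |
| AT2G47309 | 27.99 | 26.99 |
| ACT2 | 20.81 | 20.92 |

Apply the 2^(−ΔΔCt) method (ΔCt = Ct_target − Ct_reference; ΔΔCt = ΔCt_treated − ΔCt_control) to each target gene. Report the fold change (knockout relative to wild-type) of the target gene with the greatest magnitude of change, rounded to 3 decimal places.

25.813

AT3G57805: ΔΔCt = (15.38−20.92) − (19.96−20.81) = -5.54 − (-0.85) = -4.69; fold change = 2^4.69 = 25.813
AT4G39308: ΔΔCt = (25.51−20.92) − (29.60−20.81) = 4.59 − 8.79 = -4.20; fold change = 2^4.20 = 18.379
AT2G47309: ΔΔCt = (26.99−20.92) − (27.99−20.81) = 6.07 − 7.18 = -1.11; fold change = 2^1.11 = 2.158
AT3G57805 has the largest |ΔΔCt| = 4.69.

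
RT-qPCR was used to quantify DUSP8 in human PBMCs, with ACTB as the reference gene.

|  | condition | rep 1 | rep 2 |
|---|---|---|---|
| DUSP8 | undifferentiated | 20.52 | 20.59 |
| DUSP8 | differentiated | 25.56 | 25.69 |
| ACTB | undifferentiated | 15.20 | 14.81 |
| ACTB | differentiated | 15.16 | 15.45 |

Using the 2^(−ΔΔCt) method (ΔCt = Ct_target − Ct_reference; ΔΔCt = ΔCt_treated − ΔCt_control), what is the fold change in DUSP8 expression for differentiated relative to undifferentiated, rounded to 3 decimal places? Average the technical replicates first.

0.037

Mean Ct: DUSP8 undifferentiated 20.555; DUSP8 differentiated 25.625; ACTB undifferentiated 15.005; ACTB differentiated 15.305
ΔCt(undifferentiated) = 20.555 − 15.005 = 5.550
ΔCt(differentiated) = 25.625 − 15.305 = 10.320
ΔΔCt = 10.320 − 5.550 = 4.770
Fold change = 2^(−4.770) = 0.0367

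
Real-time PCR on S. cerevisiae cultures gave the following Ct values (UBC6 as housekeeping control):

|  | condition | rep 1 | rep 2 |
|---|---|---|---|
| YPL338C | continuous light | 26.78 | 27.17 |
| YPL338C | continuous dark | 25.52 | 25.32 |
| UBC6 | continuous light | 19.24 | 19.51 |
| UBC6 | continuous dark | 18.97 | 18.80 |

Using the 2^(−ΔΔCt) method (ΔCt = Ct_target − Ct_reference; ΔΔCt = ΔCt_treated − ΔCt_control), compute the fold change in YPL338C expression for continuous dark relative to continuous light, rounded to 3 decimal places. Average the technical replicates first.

2.092

Mean Ct: YPL338C continuous light 26.975; YPL338C continuous dark 25.420; UBC6 continuous light 19.375; UBC6 continuous dark 18.885
ΔCt(continuous light) = 26.975 − 19.375 = 7.600
ΔCt(continuous dark) = 25.420 − 18.885 = 6.535
ΔΔCt = 6.535 − 7.600 = -1.065
Fold change = 2^(−(-1.065)) = 2^1.065 = 2.0922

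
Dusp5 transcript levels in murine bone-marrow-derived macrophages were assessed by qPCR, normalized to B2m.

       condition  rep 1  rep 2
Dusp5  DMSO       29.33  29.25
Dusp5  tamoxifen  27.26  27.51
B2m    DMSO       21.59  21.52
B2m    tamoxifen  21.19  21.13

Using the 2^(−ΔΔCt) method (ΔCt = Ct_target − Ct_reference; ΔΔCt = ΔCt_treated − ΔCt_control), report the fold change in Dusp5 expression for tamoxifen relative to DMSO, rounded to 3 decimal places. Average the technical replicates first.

Mean Ct: Dusp5 DMSO 29.290; Dusp5 tamoxifen 27.385; B2m DMSO 21.555; B2m tamoxifen 21.160
ΔCt(DMSO) = 29.290 − 21.555 = 7.735
ΔCt(tamoxifen) = 27.385 − 21.160 = 6.225
ΔΔCt = 6.225 − 7.735 = -1.510
Fold change = 2^(−(-1.510)) = 2^1.510 = 2.8481

2.848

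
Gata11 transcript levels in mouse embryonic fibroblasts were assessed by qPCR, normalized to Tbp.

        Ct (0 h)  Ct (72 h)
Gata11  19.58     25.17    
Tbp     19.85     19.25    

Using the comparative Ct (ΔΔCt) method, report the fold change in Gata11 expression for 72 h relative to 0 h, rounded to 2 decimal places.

ΔCt(0 h) = 19.580 − 19.850 = -0.270
ΔCt(72 h) = 25.170 − 19.250 = 5.920
ΔΔCt = 5.920 − (-0.270) = 6.190
Fold change = 2^(−6.190) = 0.014

0.01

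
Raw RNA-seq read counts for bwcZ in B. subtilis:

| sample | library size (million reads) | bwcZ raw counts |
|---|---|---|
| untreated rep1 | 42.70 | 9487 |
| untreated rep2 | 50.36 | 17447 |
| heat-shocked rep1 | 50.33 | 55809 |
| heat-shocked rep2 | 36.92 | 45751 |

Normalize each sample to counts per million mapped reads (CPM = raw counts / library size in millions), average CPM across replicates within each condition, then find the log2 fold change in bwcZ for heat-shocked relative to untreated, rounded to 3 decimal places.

CPM(untreated rep1) = 9487 / 42.70 = 222.1780
CPM(untreated rep2) = 17447 / 50.36 = 346.4456
CPM(heat-shocked rep1) = 55809 / 50.33 = 1108.8615
CPM(heat-shocked rep2) = 45751 / 36.92 = 1239.1928
mean CPM(untreated) = 284.3118; mean CPM(heat-shocked) = 1174.0272
Fold change = 1174.0272 / 284.3118 = 4.12937
log2(4.12937) = 2.0459

2.046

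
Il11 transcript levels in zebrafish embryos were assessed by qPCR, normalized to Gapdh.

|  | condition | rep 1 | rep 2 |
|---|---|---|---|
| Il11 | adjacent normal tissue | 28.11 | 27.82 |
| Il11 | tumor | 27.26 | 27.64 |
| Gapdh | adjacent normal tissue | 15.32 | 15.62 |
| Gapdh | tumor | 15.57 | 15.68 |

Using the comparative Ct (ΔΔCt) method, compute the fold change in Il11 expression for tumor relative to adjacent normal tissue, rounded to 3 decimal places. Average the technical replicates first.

1.591

Mean Ct: Il11 adjacent normal tissue 27.965; Il11 tumor 27.450; Gapdh adjacent normal tissue 15.470; Gapdh tumor 15.625
ΔCt(adjacent normal tissue) = 27.965 − 15.470 = 12.495
ΔCt(tumor) = 27.450 − 15.625 = 11.825
ΔΔCt = 11.825 − 12.495 = -0.670
Fold change = 2^(−(-0.670)) = 2^0.670 = 1.5911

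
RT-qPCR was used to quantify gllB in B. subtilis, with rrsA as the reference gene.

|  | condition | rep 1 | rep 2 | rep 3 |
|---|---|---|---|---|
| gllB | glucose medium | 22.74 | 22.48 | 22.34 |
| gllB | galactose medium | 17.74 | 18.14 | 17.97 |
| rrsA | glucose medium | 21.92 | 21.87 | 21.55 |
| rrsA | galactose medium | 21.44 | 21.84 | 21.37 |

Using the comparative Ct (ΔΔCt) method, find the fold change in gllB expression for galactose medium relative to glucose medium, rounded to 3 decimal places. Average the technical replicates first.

20.252

Mean Ct: gllB glucose medium 22.520; gllB galactose medium 17.950; rrsA glucose medium 21.780; rrsA galactose medium 21.550
ΔCt(glucose medium) = 22.520 − 21.780 = 0.740
ΔCt(galactose medium) = 17.950 − 21.550 = -3.600
ΔΔCt = -3.600 − 0.740 = -4.340
Fold change = 2^(−(-4.340)) = 2^4.340 = 20.2521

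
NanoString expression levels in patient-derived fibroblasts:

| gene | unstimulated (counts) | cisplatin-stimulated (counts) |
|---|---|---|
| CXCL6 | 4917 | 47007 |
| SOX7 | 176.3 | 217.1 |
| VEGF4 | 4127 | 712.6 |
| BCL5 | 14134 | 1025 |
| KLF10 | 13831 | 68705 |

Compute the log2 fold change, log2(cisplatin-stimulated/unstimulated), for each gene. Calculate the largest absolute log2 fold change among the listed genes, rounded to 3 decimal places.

3.785

log2(47007/4917) = 3.257  (CXCL6)
log2(217.1/176.3) = 0.300  (SOX7)
log2(712.6/4127) = -2.534  (VEGF4)
log2(1025/14134) = -3.785  (BCL5)
log2(68705/13831) = 2.313  (KLF10)
The largest magnitude belongs to BCL5.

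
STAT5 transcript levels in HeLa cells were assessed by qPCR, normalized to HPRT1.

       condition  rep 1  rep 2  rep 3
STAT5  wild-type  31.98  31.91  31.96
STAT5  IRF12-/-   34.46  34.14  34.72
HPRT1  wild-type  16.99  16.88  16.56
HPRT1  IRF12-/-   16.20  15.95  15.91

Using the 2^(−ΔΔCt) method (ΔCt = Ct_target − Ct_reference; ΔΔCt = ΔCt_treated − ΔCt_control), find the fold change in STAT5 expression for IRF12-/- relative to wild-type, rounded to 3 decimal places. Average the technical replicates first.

0.103

Mean Ct: STAT5 wild-type 31.950; STAT5 IRF12-/- 34.440; HPRT1 wild-type 16.810; HPRT1 IRF12-/- 16.020
ΔCt(wild-type) = 31.950 − 16.810 = 15.140
ΔCt(IRF12-/-) = 34.440 − 16.020 = 18.420
ΔΔCt = 18.420 − 15.140 = 3.280
Fold change = 2^(−3.280) = 0.1029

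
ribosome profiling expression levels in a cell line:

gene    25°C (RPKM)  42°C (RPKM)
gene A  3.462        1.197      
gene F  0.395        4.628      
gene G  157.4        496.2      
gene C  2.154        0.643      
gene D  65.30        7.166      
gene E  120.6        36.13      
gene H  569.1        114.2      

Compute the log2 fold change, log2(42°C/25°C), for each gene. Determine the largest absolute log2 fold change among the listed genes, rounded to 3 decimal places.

log2(1.197/3.462) = -1.532  (gene A)
log2(4.628/0.395) = 3.550  (gene F)
log2(496.2/157.4) = 1.656  (gene G)
log2(0.643/2.154) = -1.744  (gene C)
log2(7.166/65.30) = -3.188  (gene D)
log2(36.13/120.6) = -1.739  (gene E)
log2(114.2/569.1) = -2.317  (gene H)
The largest magnitude belongs to gene F.

3.550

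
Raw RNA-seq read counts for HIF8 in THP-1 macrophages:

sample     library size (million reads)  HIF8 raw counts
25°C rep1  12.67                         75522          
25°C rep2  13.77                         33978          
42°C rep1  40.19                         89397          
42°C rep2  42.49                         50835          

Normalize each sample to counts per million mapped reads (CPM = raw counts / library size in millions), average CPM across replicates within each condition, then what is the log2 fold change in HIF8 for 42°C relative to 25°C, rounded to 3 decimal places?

CPM(25°C rep1) = 75522 / 12.67 = 5960.6946
CPM(25°C rep2) = 33978 / 13.77 = 2467.5381
CPM(42°C rep1) = 89397 / 40.19 = 2224.3593
CPM(42°C rep2) = 50835 / 42.49 = 1196.3992
mean CPM(25°C) = 4214.1163; mean CPM(42°C) = 1710.3792
Fold change = 1710.3792 / 4214.1163 = 0.40587
log2(0.40587) = -1.3009

-1.301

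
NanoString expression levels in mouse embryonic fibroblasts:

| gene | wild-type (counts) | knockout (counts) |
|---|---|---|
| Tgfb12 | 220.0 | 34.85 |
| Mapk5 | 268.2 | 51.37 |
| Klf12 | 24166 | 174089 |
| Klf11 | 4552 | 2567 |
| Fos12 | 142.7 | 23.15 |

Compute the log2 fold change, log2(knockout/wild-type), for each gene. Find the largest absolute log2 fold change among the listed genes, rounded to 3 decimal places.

log2(34.85/220.0) = -2.658  (Tgfb12)
log2(51.37/268.2) = -2.384  (Mapk5)
log2(174089/24166) = 2.849  (Klf12)
log2(2567/4552) = -0.826  (Klf11)
log2(23.15/142.7) = -2.624  (Fos12)
The largest magnitude belongs to Klf12.

2.849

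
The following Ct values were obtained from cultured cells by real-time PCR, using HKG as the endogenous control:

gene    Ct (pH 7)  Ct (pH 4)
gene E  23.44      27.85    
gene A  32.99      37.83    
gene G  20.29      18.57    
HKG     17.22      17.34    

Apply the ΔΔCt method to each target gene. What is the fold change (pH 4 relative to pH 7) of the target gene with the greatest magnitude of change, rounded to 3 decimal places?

0.038

gene E: ΔΔCt = (27.85−17.34) − (23.44−17.22) = 10.51 − 6.22 = 4.29; fold change = 2^-4.29 = 0.051
gene A: ΔΔCt = (37.83−17.34) − (32.99−17.22) = 20.49 − 15.77 = 4.72; fold change = 2^-4.72 = 0.038
gene G: ΔΔCt = (18.57−17.34) − (20.29−17.22) = 1.23 − 3.07 = -1.84; fold change = 2^1.84 = 3.580
gene A has the largest |ΔΔCt| = 4.72.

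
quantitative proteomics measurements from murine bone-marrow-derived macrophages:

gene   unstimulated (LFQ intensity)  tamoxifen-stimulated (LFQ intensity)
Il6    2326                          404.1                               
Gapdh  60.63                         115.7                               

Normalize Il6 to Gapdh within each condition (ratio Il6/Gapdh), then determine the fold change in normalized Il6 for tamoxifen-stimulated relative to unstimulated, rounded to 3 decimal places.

0.091

Il6/Gapdh (unstimulated) = 2326 / 60.63 = 38.364
Il6/Gapdh (tamoxifen-stimulated) = 404.1 / 115.7 = 3.4927
Fold change = 3.4927 / 38.364 = 0.0910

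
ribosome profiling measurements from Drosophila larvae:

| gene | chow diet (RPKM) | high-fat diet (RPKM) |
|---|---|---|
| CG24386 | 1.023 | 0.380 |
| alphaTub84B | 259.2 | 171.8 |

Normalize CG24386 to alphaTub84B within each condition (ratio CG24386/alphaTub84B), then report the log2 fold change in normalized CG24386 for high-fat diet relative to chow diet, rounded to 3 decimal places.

-0.835

CG24386/alphaTub84B (chow diet) = 1.023 / 259.2 = 0.0039468
CG24386/alphaTub84B (high-fat diet) = 0.380 / 171.8 = 0.0022119
Fold change = 0.0022119 / 0.0039468 = 0.5604
log2(0.5604) = -0.8354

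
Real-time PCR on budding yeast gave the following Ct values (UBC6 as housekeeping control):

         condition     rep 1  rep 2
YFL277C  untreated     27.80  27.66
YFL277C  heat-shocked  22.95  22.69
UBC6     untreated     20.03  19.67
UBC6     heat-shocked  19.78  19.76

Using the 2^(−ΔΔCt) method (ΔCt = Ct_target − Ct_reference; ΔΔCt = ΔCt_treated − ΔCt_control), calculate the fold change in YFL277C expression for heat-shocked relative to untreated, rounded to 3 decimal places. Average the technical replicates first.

28.443

Mean Ct: YFL277C untreated 27.730; YFL277C heat-shocked 22.820; UBC6 untreated 19.850; UBC6 heat-shocked 19.770
ΔCt(untreated) = 27.730 − 19.850 = 7.880
ΔCt(heat-shocked) = 22.820 − 19.770 = 3.050
ΔΔCt = 3.050 − 7.880 = -4.830
Fold change = 2^(−(-4.830)) = 2^4.830 = 28.4430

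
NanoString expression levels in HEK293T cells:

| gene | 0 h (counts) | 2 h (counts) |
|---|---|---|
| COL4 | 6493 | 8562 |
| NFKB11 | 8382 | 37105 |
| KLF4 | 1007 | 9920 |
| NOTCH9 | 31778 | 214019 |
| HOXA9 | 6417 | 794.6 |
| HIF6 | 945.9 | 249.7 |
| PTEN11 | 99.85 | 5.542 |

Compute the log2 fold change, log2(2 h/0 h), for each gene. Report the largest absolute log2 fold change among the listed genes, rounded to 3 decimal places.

log2(8562/6493) = 0.399  (COL4)
log2(37105/8382) = 2.146  (NFKB11)
log2(9920/1007) = 3.300  (KLF4)
log2(214019/31778) = 2.752  (NOTCH9)
log2(794.6/6417) = -3.014  (HOXA9)
log2(249.7/945.9) = -1.921  (HIF6)
log2(5.542/99.85) = -4.171  (PTEN11)
The largest magnitude belongs to PTEN11.

4.171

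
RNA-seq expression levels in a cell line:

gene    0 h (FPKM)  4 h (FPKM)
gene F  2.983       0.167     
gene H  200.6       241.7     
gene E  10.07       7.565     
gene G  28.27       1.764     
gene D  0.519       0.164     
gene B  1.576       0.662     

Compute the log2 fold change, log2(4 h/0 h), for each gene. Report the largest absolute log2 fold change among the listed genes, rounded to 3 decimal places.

log2(0.167/2.983) = -4.159  (gene F)
log2(241.7/200.6) = 0.269  (gene H)
log2(7.565/10.07) = -0.413  (gene E)
log2(1.764/28.27) = -4.002  (gene G)
log2(0.164/0.519) = -1.662  (gene D)
log2(0.662/1.576) = -1.251  (gene B)
The largest magnitude belongs to gene F.

4.159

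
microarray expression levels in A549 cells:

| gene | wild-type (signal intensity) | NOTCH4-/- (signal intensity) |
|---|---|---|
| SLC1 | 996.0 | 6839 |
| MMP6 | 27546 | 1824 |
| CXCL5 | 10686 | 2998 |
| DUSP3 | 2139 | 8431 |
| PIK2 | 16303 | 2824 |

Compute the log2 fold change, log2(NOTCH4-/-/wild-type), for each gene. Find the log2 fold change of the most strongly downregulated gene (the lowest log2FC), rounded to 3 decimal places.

log2(6839/996.0) = 2.780  (SLC1)
log2(1824/27546) = -3.917  (MMP6)
log2(2998/10686) = -1.834  (CXCL5)
log2(8431/2139) = 1.979  (DUSP3)
log2(2824/16303) = -2.529  (PIK2)
MMP6 is most strongly downregulated.

-3.917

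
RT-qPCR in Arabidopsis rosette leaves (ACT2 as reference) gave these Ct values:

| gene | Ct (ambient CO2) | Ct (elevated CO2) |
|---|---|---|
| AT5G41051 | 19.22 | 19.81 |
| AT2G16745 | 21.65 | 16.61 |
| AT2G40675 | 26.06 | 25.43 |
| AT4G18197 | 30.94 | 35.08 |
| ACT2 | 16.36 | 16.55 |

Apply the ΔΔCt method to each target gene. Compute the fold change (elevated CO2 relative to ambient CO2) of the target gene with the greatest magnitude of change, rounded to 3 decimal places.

AT5G41051: ΔΔCt = (19.81−16.55) − (19.22−16.36) = 3.26 − 2.86 = 0.40; fold change = 2^-0.40 = 0.758
AT2G16745: ΔΔCt = (16.61−16.55) − (21.65−16.36) = 0.06 − 5.29 = -5.23; fold change = 2^5.23 = 37.531
AT2G40675: ΔΔCt = (25.43−16.55) − (26.06−16.36) = 8.88 − 9.70 = -0.82; fold change = 2^0.82 = 1.765
AT4G18197: ΔΔCt = (35.08−16.55) − (30.94−16.36) = 18.53 − 14.58 = 3.95; fold change = 2^-3.95 = 0.065
AT2G16745 has the largest |ΔΔCt| = 5.23.

37.531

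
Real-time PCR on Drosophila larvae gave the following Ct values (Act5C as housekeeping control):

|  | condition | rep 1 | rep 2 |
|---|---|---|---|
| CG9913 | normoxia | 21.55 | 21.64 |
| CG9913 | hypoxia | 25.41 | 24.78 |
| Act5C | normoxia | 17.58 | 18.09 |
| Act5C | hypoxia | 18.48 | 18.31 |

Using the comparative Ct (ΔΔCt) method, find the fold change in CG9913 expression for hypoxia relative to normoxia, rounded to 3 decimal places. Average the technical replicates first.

Mean Ct: CG9913 normoxia 21.595; CG9913 hypoxia 25.095; Act5C normoxia 17.835; Act5C hypoxia 18.395
ΔCt(normoxia) = 21.595 − 17.835 = 3.760
ΔCt(hypoxia) = 25.095 − 18.395 = 6.700
ΔΔCt = 6.700 − 3.760 = 2.940
Fold change = 2^(−2.940) = 0.1303

0.130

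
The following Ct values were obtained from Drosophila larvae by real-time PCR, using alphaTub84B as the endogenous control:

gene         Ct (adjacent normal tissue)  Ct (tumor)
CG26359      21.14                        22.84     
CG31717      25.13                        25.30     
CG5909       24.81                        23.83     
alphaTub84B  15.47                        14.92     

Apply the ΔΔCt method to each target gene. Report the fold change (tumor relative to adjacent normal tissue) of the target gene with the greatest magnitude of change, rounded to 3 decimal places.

0.210

CG26359: ΔΔCt = (22.84−14.92) − (21.14−15.47) = 7.92 − 5.67 = 2.25; fold change = 2^-2.25 = 0.210
CG31717: ΔΔCt = (25.30−14.92) − (25.13−15.47) = 10.38 − 9.66 = 0.72; fold change = 2^-0.72 = 0.607
CG5909: ΔΔCt = (23.83−14.92) − (24.81−15.47) = 8.91 − 9.34 = -0.43; fold change = 2^0.43 = 1.347
CG26359 has the largest |ΔΔCt| = 2.25.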